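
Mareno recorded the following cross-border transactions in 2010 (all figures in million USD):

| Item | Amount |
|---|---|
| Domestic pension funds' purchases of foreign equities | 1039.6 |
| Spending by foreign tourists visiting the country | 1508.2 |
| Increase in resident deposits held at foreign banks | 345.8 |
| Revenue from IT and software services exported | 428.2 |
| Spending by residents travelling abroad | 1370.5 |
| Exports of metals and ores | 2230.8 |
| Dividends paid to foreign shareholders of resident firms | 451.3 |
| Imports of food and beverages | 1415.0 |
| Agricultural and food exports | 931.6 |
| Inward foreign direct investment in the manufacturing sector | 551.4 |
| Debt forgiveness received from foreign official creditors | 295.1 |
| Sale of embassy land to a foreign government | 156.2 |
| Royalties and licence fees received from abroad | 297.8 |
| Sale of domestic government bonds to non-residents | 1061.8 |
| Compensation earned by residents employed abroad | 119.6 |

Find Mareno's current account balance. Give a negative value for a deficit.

Goods: 2230.8 - 1415.0 + 931.6 = 1747.4
Services: 297.8 + 1508.2 + 428.2 - 1370.5 = 863.7
Primary income: -451.3 + 119.6 = -331.7
Current account = 1747.4 + 863.7 + (-331.7) = 2279.4
(Excluded from the current account — financial account: domestic pension funds' purchases of foreign equities 1039.6, increase in resident deposits held at foreign banks 345.8, inward foreign direct investment in the manufacturing sector 551.4, sale of domestic government bonds to non-residents 1061.8; capital account: debt forgiveness received from foreign official creditors 295.1, sale of embassy land to a foreign government 156.2.)

2279.4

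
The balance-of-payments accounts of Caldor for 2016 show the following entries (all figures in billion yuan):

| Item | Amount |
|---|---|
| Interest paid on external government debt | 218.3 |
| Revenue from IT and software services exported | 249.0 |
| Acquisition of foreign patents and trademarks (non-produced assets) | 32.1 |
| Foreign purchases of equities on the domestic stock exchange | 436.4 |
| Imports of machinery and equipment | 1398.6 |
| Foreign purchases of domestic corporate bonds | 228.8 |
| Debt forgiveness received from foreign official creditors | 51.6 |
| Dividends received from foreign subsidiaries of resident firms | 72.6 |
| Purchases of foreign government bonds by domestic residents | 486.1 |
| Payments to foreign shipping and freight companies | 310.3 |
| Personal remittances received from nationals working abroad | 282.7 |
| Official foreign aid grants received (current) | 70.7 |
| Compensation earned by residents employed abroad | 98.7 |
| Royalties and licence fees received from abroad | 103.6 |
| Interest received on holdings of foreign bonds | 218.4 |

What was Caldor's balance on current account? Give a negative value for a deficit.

-831.5

Goods: -1398.6
Services: 249.0 - 310.3 + 103.6 = 42.3
Primary income: 72.6 - 218.3 + 218.4 + 98.7 = 171.4
Secondary income: 70.7 + 282.7 = 353.4
Current account = (-1398.6) + 42.3 + 171.4 + 353.4 = -831.5
(Excluded from the current account — capital account: acquisition of foreign patents and trademarks (non-produced assets) 32.1, debt forgiveness received from foreign official creditors 51.6; financial account: foreign purchases of equities on the domestic stock exchange 436.4, foreign purchases of domestic corporate bonds 228.8, purchases of foreign government bonds by domestic residents 486.1.)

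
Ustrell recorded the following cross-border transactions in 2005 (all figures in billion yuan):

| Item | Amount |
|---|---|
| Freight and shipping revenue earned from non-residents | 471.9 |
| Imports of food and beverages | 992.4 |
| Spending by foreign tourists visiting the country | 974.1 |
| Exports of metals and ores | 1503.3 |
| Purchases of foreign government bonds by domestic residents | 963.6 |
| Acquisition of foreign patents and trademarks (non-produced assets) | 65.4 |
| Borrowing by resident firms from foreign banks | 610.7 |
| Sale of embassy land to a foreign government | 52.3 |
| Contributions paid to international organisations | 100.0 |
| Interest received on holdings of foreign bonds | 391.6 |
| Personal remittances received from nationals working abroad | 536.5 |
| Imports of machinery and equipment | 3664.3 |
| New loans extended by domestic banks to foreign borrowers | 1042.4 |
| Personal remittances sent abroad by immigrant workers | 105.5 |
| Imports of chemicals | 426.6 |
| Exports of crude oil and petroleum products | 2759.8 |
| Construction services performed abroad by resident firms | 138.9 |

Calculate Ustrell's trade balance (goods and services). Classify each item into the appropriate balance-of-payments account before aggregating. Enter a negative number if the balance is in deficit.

764.7

Goods: -3664.3 + 1503.3 - 992.4 - 426.6 + 2759.8 = -820.2
Services: 974.1 + 471.9 + 138.9 = 1584.9
Trade balance = -820.2 + 1584.9 = 764.7
(Excluded from the trade balance — financial account: purchases of foreign government bonds by domestic residents 963.6, borrowing by resident firms from foreign banks 610.7, new loans extended by domestic banks to foreign borrowers 1042.4; capital account: acquisition of foreign patents and trademarks (non-produced assets) 65.4, sale of embassy land to a foreign government 52.3; secondary income: contributions paid to international organisations 100.0, personal remittances received from nationals working abroad 536.5, personal remittances sent abroad by immigrant workers 105.5; primary income: interest received on holdings of foreign bonds 391.6.)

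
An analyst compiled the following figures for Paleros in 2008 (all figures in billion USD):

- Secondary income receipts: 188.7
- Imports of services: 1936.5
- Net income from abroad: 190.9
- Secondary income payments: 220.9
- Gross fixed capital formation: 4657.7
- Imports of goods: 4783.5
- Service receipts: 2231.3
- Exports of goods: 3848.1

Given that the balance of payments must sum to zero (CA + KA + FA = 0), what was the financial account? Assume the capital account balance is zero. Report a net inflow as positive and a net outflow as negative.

481.9

Goods balance = 3848.1 - 4783.5 = -935.4
Services balance = 2231.3 - 1936.5 = 294.8
Trade balance (goods + services) = -935.4 + 294.8 = -640.6
Net primary income = 190.9
Net secondary income = 188.7 - 220.9 = -32.2
Current account = -640.6 + 190.9 + (-32.2) = -481.9
Financial account = -(-481.9) = 481.9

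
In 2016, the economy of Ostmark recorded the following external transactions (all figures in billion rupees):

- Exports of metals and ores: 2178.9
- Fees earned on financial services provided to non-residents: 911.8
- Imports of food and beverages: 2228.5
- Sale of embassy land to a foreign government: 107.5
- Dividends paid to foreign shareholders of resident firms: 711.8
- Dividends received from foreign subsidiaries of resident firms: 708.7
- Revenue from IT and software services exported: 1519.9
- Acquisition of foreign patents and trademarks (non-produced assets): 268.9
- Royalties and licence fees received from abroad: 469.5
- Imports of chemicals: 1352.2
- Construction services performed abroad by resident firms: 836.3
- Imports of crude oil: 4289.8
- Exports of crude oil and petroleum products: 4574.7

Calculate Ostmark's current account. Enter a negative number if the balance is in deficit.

2617.5

Goods: -1352.2 + 4574.7 + 2178.9 - 2228.5 - 4289.8 = -1116.9
Services: 469.5 + 836.3 + 1519.9 + 911.8 = 3737.5
Primary income: -711.8 + 708.7 = -3.1
Current account = (-1116.9) + 3737.5 + (-3.1) = 2617.5
(Excluded from the current account — capital account: sale of embassy land to a foreign government 107.5, acquisition of foreign patents and trademarks (non-produced assets) 268.9.)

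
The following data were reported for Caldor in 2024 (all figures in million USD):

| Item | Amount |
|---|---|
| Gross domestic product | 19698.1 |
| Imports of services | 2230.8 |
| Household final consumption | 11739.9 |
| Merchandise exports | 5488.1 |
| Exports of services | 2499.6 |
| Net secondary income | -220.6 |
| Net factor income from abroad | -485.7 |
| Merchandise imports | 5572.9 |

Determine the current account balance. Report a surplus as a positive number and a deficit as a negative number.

-522.3

Goods balance = 5488.1 - 5572.9 = -84.8
Services balance = 2499.6 - 2230.8 = 268.8
Trade balance (goods + services) = -84.8 + 268.8 = 184.0
Net primary income = -485.7
Net secondary income = -220.6
Current account = 184.0 + (-485.7) + (-220.6) = -522.3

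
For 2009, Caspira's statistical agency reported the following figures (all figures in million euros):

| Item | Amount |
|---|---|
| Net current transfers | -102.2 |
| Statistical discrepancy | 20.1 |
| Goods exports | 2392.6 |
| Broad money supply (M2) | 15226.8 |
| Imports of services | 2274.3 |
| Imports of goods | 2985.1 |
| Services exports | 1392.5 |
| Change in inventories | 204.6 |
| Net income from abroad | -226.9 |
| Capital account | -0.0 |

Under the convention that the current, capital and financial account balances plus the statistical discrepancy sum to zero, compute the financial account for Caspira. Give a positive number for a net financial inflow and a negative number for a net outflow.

Goods balance = 2392.6 - 2985.1 = -592.5
Services balance = 1392.5 - 2274.3 = -881.8
Trade balance (goods + services) = -592.5 + (-881.8) = -1474.3
Net primary income = -226.9
Net secondary income = -102.2
Current account = -1474.3 + (-226.9) + (-102.2) = -1803.4
Financial account = -(-1803.4 + -0.0 + 20.1) = 1783.3

1783.3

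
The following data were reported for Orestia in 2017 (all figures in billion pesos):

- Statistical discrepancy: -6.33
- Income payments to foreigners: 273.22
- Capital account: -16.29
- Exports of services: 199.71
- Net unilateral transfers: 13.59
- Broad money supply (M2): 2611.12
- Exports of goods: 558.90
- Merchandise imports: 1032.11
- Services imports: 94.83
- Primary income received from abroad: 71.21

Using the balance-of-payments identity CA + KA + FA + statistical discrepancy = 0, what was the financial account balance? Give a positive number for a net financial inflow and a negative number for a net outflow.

579.37

Goods balance = 558.90 - 1032.11 = -473.21
Services balance = 199.71 - 94.83 = 104.88
Trade balance (goods + services) = -473.21 + 104.88 = -368.33
Net primary income = 71.21 - 273.22 = -202.01
Net secondary income = 13.59
Current account = -368.33 + (-202.01) + 13.59 = -556.75
Financial account = -(-556.75 + (-16.29) + (-6.33)) = 579.37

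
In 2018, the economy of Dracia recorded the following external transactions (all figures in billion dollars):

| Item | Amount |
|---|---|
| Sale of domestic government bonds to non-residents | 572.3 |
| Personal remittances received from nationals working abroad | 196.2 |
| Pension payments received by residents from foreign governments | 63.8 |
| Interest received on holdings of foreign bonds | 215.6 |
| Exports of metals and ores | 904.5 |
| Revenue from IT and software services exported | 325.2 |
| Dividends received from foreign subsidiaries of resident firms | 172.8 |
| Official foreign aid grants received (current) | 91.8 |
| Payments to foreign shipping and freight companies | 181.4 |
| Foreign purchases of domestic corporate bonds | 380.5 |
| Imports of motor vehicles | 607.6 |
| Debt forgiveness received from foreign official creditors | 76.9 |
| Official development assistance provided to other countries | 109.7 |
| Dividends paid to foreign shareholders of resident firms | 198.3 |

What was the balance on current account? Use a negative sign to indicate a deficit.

Goods: 904.5 - 607.6 = 296.9
Services: 325.2 - 181.4 = 143.8
Primary income: -198.3 + 215.6 + 172.8 = 190.1
Secondary income: 91.8 + 63.8 - 109.7 + 196.2 = 242.1
Current account = 296.9 + 143.8 + 190.1 + 242.1 = 872.9
(Excluded from the current account — financial account: sale of domestic government bonds to non-residents 572.3, foreign purchases of domestic corporate bonds 380.5; capital account: debt forgiveness received from foreign official creditors 76.9.)

872.9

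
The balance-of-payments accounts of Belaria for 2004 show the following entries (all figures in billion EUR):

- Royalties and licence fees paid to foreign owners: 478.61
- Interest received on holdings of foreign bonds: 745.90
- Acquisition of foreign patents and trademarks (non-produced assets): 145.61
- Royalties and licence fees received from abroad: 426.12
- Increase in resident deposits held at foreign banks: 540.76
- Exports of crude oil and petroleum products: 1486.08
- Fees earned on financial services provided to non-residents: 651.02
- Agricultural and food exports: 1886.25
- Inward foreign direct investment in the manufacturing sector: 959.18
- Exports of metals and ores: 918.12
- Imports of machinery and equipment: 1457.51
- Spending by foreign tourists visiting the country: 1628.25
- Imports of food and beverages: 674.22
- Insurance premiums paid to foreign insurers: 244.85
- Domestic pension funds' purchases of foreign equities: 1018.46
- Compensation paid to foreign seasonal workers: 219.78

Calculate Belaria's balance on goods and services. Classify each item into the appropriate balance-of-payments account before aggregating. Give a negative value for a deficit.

4140.65

Goods: 918.12 - 1457.51 + 1886.25 + 1486.08 - 674.22 = 2158.72
Services: 1628.25 + 426.12 - 478.61 - 244.85 + 651.02 = 1981.93
Trade balance = 2158.72 + 1981.93 = 4140.65
(Excluded from the trade balance — primary income: interest received on holdings of foreign bonds 745.90, compensation paid to foreign seasonal workers 219.78; capital account: acquisition of foreign patents and trademarks (non-produced assets) 145.61; financial account: increase in resident deposits held at foreign banks 540.76, inward foreign direct investment in the manufacturing sector 959.18, domestic pension funds' purchases of foreign equities 1018.46.)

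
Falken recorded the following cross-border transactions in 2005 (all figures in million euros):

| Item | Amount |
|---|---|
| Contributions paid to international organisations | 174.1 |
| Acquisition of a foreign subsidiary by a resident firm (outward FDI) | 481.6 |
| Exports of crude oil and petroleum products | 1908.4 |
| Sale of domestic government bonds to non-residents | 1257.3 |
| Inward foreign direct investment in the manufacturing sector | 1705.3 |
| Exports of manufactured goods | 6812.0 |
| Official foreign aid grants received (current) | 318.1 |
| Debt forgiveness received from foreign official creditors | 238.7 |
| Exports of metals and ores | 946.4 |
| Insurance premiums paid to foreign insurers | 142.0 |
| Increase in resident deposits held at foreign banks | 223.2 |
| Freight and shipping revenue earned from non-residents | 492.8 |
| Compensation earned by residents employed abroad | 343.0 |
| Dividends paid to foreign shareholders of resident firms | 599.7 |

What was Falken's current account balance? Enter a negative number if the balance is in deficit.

9904.9

Goods: 946.4 + 6812.0 + 1908.4 = 9666.8
Services: -142.0 + 492.8 = 350.8
Primary income: 343.0 - 599.7 = -256.7
Secondary income: -174.1 + 318.1 = 144.0
Current account = 9666.8 + 350.8 + (-256.7) + 144.0 = 9904.9
(Excluded from the current account — financial account: acquisition of a foreign subsidiary by a resident firm (outward FDI) 481.6, sale of domestic government bonds to non-residents 1257.3, inward foreign direct investment in the manufacturing sector 1705.3, increase in resident deposits held at foreign banks 223.2; capital account: debt forgiveness received from foreign official creditors 238.7.)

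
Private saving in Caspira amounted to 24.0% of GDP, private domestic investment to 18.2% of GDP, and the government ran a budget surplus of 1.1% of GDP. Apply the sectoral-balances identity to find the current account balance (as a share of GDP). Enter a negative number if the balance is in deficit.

6.9

By the sectoral-balances identity, CA = (S_private - I) + (T - G).
Private balance = 24.0 - 18.2 = 5.8
Government balance (T - G) = 1.1
CA = 5.8 + 1.1 = 6.9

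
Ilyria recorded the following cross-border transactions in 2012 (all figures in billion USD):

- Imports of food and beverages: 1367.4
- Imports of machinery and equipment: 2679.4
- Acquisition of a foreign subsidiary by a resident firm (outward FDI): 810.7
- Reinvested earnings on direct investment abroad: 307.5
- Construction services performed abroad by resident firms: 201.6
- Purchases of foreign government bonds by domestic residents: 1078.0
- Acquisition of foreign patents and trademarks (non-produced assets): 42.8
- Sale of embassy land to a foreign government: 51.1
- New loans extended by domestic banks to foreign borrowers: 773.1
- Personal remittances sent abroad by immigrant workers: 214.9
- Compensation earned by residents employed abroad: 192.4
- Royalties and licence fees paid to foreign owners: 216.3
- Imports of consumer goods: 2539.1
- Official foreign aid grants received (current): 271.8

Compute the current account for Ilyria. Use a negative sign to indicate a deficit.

-6043.8

Goods: -1367.4 - 2539.1 - 2679.4 = -6585.9
Services: -216.3 + 201.6 = -14.7
Primary income: 192.4 + 307.5 = 499.9
Secondary income: -214.9 + 271.8 = 56.9
Current account = (-6585.9) + (-14.7) + 499.9 + 56.9 = -6043.8
(Excluded from the current account — financial account: acquisition of a foreign subsidiary by a resident firm (outward FDI) 810.7, purchases of foreign government bonds by domestic residents 1078.0, new loans extended by domestic banks to foreign borrowers 773.1; capital account: acquisition of foreign patents and trademarks (non-produced assets) 42.8, sale of embassy land to a foreign government 51.1.)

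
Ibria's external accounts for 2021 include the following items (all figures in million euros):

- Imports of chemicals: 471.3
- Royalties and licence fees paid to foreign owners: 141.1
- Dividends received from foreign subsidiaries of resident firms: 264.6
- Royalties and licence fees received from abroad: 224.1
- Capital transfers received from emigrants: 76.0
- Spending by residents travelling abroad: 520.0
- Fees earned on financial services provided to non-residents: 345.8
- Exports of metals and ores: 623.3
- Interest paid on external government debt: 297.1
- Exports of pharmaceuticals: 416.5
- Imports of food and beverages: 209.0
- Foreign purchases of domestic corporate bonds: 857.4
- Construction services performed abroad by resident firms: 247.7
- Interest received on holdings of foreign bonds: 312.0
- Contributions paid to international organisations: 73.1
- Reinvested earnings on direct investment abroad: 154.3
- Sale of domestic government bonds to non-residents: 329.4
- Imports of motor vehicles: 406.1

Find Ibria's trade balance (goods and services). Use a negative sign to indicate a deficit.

109.9

Goods: -406.1 + 416.5 + 623.3 - 471.3 - 209.0 = -46.6
Services: 345.8 - 520.0 - 141.1 + 224.1 + 247.7 = 156.5
Trade balance = -46.6 + 156.5 = 109.9
(Excluded from the trade balance — primary income: dividends received from foreign subsidiaries of resident firms 264.6, interest paid on external government debt 297.1, interest received on holdings of foreign bonds 312.0, reinvested earnings on direct investment abroad 154.3; capital account: capital transfers received from emigrants 76.0; financial account: foreign purchases of domestic corporate bonds 857.4, sale of domestic government bonds to non-residents 329.4; secondary income: contributions paid to international organisations 73.1.)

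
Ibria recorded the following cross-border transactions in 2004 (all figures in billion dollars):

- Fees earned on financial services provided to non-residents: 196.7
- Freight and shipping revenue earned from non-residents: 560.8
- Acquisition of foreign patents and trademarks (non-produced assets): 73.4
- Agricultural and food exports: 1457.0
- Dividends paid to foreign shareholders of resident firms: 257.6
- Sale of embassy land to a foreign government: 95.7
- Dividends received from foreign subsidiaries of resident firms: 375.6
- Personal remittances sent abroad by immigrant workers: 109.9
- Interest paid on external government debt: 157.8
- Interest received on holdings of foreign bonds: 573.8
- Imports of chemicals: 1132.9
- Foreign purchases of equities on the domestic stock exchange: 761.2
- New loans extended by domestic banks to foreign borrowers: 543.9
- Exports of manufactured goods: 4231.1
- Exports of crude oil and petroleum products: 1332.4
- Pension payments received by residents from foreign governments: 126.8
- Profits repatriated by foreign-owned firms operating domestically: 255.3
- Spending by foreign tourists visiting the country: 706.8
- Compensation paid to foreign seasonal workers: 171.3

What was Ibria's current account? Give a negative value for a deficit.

7476.2

Goods: 4231.1 + 1457.0 + 1332.4 - 1132.9 = 5887.6
Services: 706.8 + 196.7 + 560.8 = 1464.3
Primary income: -157.8 + 573.8 + 375.6 - 255.3 - 257.6 - 171.3 = 107.4
Secondary income: -109.9 + 126.8 = 16.9
Current account = 5887.6 + 1464.3 + 107.4 + 16.9 = 7476.2
(Excluded from the current account — capital account: acquisition of foreign patents and trademarks (non-produced assets) 73.4, sale of embassy land to a foreign government 95.7; financial account: foreign purchases of equities on the domestic stock exchange 761.2, new loans extended by domestic banks to foreign borrowers 543.9.)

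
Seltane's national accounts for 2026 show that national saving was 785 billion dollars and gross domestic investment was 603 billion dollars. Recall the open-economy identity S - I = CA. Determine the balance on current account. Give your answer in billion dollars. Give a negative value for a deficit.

182

S - I = CA (net lending to the rest of the world).
CA = S - I = 785 - 603 = 182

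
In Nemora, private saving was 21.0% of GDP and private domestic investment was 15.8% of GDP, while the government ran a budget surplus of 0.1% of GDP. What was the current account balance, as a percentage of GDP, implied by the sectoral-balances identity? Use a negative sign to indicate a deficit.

5.3

By the sectoral-balances identity, CA = (S_private - I) + (T - G).
Private balance = 21.0 - 15.8 = 5.2
Government balance (T - G) = 0.1
CA = 5.2 + 0.1 = 5.3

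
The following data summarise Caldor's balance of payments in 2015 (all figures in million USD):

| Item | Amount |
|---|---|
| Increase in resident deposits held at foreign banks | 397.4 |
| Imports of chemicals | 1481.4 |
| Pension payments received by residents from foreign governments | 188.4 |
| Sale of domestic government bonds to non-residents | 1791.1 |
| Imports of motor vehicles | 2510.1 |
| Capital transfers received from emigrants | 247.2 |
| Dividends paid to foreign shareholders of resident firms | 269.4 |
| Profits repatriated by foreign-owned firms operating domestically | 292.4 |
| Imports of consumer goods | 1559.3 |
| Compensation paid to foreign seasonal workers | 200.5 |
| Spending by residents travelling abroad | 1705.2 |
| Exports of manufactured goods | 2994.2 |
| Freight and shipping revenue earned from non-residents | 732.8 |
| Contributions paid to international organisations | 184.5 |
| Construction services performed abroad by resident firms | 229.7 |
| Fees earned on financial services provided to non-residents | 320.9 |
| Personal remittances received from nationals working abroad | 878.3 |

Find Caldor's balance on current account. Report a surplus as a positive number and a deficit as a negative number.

Goods: -2510.1 + 2994.2 - 1481.4 - 1559.3 = -2556.6
Services: 229.7 + 732.8 - 1705.2 + 320.9 = -421.8
Primary income: -269.4 - 292.4 - 200.5 = -762.3
Secondary income: -184.5 + 878.3 + 188.4 = 882.2
Current account = (-2556.6) + (-421.8) + (-762.3) + 882.2 = -2858.5
(Excluded from the current account — financial account: increase in resident deposits held at foreign banks 397.4, sale of domestic government bonds to non-residents 1791.1; capital account: capital transfers received from emigrants 247.2.)

-2858.5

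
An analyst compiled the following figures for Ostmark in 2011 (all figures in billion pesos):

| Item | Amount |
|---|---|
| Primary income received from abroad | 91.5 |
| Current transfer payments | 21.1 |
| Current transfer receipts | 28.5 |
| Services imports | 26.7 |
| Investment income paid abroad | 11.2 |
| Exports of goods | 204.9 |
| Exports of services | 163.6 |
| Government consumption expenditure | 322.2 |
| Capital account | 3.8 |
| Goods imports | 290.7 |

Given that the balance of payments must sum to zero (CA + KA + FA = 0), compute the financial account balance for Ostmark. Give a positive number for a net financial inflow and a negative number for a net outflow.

Goods balance = 204.9 - 290.7 = -85.8
Services balance = 163.6 - 26.7 = 136.9
Trade balance (goods + services) = -85.8 + 136.9 = 51.1
Net primary income = 91.5 - 11.2 = 80.3
Net secondary income = 28.5 - 21.1 = 7.4
Current account = 51.1 + 80.3 + 7.4 = 138.8
Financial account = -(138.8 + 3.8) = -142.6

-142.6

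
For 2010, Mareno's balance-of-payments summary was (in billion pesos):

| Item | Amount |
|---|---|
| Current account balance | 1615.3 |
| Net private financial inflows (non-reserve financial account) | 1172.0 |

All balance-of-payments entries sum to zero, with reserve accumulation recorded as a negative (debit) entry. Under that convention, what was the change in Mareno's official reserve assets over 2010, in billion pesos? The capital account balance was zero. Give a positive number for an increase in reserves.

Official reserve transactions balance = -(1615.3 + 1172.0) = -2787.3
An accumulation of reserves is recorded as a debit (negative entry), so the change in the stock of reserves is the negative of that balance.
Change in official reserves = -(-2787.3) = 2787.3

2787.3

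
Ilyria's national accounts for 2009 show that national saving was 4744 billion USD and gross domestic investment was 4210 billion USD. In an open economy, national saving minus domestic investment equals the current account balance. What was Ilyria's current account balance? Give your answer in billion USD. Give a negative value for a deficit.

534

CA = S - I = 4744 - 4210 = 534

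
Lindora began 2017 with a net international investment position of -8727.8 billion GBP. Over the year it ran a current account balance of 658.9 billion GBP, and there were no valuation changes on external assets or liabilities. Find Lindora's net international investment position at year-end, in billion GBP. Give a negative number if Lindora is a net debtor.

With no valuation effects, change in NIIP = current account = 658.9
End-of-year NIIP = -8727.8 + 658.9 = -8068.9

-8068.9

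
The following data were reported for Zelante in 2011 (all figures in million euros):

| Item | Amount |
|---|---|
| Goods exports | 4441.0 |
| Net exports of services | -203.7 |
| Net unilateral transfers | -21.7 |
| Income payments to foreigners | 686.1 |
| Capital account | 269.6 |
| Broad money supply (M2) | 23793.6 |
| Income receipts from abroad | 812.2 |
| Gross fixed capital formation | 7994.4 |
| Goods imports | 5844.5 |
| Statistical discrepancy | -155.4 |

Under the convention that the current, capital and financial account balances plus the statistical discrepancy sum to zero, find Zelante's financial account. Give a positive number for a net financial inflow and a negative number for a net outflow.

1388.6

Goods balance = 4441.0 - 5844.5 = -1403.5
Services balance = -203.7
Trade balance (goods + services) = -1403.5 + (-203.7) = -1607.2
Net primary income = 812.2 - 686.1 = 126.1
Net secondary income = -21.7
Current account = -1607.2 + 126.1 + (-21.7) = -1502.8
Financial account = -(-1502.8 + 269.6 + (-155.4)) = 1388.6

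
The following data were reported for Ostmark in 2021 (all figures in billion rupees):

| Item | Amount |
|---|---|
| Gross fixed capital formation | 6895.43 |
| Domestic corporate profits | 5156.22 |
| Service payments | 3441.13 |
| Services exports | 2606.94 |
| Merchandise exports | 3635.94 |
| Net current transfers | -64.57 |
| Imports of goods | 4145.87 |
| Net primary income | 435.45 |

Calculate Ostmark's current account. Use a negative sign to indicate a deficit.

Goods balance = 3635.94 - 4145.87 = -509.93
Services balance = 2606.94 - 3441.13 = -834.19
Trade balance (goods + services) = -509.93 + (-834.19) = -1344.12
Net primary income = 435.45
Net secondary income = -64.57
Current account = -1344.12 + 435.45 + (-64.57) = -973.24

-973.24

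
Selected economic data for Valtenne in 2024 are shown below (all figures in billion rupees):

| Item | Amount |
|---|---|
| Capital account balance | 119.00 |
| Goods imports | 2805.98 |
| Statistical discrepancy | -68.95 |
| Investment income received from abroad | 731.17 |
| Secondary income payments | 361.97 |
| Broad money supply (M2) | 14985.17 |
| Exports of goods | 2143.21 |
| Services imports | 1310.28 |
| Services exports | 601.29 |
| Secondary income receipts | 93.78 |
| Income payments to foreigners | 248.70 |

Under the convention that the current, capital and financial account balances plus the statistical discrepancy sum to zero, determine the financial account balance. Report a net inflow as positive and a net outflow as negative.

Goods balance = 2143.21 - 2805.98 = -662.77
Services balance = 601.29 - 1310.28 = -708.99
Trade balance (goods + services) = -662.77 + (-708.99) = -1371.76
Net primary income = 731.17 - 248.70 = 482.47
Net secondary income = 93.78 - 361.97 = -268.19
Current account = -1371.76 + 482.47 + (-268.19) = -1157.48
Financial account = -(-1157.48 + 119.00 + (-68.95)) = 1107.43

1107.43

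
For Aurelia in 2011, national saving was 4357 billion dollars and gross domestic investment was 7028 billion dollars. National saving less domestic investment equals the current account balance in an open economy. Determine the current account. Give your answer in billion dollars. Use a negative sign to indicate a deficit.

CA = S - I = 4357 - 7028 = -2671

-2671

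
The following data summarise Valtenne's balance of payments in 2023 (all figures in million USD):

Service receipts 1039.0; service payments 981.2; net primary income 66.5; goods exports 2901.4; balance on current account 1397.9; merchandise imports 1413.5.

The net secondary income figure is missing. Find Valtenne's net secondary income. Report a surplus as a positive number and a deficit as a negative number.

Current account = goods balance + services balance + net primary income + net secondary income
Sum of the known components = 1612.2
Net secondary income = CA - (known components) = 1397.9 - 1612.2 = -214.3

-214.3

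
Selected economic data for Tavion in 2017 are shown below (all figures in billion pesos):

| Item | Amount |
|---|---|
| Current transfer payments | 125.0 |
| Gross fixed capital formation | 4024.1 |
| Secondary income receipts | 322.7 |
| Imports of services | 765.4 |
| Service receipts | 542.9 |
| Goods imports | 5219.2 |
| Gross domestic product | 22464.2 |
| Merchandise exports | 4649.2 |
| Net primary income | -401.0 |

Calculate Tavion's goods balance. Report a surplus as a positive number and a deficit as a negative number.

Goods balance = 4649.2 - 5219.2 = -570.0

-570.0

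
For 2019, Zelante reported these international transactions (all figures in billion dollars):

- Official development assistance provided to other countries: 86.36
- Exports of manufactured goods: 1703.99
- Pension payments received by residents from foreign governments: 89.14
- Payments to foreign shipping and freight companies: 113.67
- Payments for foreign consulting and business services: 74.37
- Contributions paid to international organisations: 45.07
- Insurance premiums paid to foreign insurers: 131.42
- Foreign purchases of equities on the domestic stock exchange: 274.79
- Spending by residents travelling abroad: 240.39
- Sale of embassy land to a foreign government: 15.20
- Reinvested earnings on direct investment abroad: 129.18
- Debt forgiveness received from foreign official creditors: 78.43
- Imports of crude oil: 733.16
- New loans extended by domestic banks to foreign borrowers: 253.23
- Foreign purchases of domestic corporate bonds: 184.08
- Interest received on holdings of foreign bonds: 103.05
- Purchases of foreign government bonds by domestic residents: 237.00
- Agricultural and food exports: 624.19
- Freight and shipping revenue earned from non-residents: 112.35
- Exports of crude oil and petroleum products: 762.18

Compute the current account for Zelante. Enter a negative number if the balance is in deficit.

Goods: 1703.99 + 624.19 + 762.18 - 733.16 = 2357.20
Services: -131.42 - 74.37 - 240.39 + 112.35 - 113.67 = -447.50
Primary income: 129.18 + 103.05 = 232.23
Secondary income: -45.07 - 86.36 + 89.14 = -42.29
Current account = 2357.20 + (-447.50) + 232.23 + (-42.29) = 2099.64
(Excluded from the current account — financial account: foreign purchases of equities on the domestic stock exchange 274.79, new loans extended by domestic banks to foreign borrowers 253.23, foreign purchases of domestic corporate bonds 184.08, purchases of foreign government bonds by domestic residents 237.00; capital account: sale of embassy land to a foreign government 15.20, debt forgiveness received from foreign official creditors 78.43.)

2099.64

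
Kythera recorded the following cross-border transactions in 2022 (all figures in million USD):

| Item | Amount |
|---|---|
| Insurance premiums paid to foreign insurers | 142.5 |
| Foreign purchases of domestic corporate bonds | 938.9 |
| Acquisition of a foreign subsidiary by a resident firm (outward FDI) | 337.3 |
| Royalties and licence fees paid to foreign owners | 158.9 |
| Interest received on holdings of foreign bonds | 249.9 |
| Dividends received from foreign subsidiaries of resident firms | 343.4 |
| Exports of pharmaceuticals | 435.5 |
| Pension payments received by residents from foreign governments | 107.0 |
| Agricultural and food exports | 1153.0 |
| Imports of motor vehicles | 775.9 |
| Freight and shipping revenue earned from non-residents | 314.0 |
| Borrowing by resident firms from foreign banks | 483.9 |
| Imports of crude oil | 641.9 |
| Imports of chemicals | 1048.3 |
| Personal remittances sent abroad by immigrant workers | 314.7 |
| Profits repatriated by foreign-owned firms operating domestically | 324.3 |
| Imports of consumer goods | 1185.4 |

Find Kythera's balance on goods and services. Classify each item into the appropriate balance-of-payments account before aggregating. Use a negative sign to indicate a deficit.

Goods: -1048.3 + 1153.0 - 1185.4 + 435.5 - 775.9 - 641.9 = -2063.0
Services: 314.0 - 158.9 - 142.5 = 12.6
Trade balance = -2063.0 + 12.6 = -2050.4
(Excluded from the trade balance — financial account: foreign purchases of domestic corporate bonds 938.9, acquisition of a foreign subsidiary by a resident firm (outward FDI) 337.3, borrowing by resident firms from foreign banks 483.9; primary income: interest received on holdings of foreign bonds 249.9, dividends received from foreign subsidiaries of resident firms 343.4, profits repatriated by foreign-owned firms operating domestically 324.3; secondary income: pension payments received by residents from foreign governments 107.0, personal remittances sent abroad by immigrant workers 314.7.)

-2050.4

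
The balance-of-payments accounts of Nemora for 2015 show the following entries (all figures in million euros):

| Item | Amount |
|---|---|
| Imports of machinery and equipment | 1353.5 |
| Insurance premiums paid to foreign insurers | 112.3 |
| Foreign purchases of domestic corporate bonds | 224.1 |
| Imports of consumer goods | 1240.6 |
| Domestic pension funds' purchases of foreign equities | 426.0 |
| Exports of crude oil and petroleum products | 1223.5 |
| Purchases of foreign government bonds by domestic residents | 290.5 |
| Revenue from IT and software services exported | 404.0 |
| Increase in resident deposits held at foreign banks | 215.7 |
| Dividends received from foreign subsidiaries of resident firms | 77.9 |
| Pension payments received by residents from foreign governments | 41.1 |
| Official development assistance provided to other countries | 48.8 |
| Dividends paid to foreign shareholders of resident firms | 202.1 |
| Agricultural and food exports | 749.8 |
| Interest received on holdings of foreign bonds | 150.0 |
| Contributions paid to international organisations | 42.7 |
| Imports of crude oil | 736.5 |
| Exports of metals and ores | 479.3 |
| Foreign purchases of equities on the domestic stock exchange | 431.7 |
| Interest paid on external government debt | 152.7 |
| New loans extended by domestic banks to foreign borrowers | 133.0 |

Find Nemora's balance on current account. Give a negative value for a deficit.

-763.6

Goods: 1223.5 + 479.3 - 1240.6 - 1353.5 - 736.5 + 749.8 = -878.0
Services: 404.0 - 112.3 = 291.7
Primary income: 77.9 + 150.0 - 152.7 - 202.1 = -126.9
Secondary income: 41.1 - 42.7 - 48.8 = -50.4
Current account = (-878.0) + 291.7 + (-126.9) + (-50.4) = -763.6
(Excluded from the current account — financial account: foreign purchases of domestic corporate bonds 224.1, domestic pension funds' purchases of foreign equities 426.0, purchases of foreign government bonds by domestic residents 290.5, increase in resident deposits held at foreign banks 215.7, foreign purchases of equities on the domestic stock exchange 431.7, new loans extended by domestic banks to foreign borrowers 133.0.)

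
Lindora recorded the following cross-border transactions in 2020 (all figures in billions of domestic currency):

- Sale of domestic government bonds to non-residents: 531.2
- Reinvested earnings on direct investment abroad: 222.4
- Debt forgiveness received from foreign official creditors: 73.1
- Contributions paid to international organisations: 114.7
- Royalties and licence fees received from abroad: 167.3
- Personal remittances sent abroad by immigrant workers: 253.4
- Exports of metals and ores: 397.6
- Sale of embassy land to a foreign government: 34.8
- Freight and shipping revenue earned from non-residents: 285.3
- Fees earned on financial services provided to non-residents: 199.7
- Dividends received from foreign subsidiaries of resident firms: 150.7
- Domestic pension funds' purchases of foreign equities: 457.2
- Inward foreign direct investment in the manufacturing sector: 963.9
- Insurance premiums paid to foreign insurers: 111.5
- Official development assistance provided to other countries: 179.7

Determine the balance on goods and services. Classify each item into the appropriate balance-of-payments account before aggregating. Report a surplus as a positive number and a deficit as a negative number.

938.4

Goods: 397.6
Services: 285.3 + 199.7 - 111.5 + 167.3 = 540.8
Trade balance = 397.6 + 540.8 = 938.4
(Excluded from the trade balance — financial account: sale of domestic government bonds to non-residents 531.2, domestic pension funds' purchases of foreign equities 457.2, inward foreign direct investment in the manufacturing sector 963.9; primary income: reinvested earnings on direct investment abroad 222.4, dividends received from foreign subsidiaries of resident firms 150.7; capital account: debt forgiveness received from foreign official creditors 73.1, sale of embassy land to a foreign government 34.8; secondary income: contributions paid to international organisations 114.7, personal remittances sent abroad by immigrant workers 253.4, official development assistance provided to other countries 179.7.)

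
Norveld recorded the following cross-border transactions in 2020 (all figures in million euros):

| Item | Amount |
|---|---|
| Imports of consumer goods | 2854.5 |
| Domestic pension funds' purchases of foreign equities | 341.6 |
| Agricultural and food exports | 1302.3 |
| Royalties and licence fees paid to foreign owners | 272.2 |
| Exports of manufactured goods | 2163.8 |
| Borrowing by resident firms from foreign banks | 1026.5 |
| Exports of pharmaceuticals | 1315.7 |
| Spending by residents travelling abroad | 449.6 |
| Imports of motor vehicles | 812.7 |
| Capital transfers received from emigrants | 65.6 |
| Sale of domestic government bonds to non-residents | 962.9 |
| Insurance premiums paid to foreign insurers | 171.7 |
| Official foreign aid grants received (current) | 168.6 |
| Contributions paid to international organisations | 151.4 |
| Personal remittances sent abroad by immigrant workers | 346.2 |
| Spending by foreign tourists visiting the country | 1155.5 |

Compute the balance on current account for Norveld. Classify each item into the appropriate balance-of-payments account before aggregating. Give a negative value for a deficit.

1047.6

Goods: 1302.3 + 2163.8 + 1315.7 - 2854.5 - 812.7 = 1114.6
Services: -272.2 - 171.7 - 449.6 + 1155.5 = 262.0
Secondary income: -346.2 + 168.6 - 151.4 = -329.0
Current account = 1114.6 + 262.0 + (-329.0) = 1047.6
(Excluded from the current account — financial account: domestic pension funds' purchases of foreign equities 341.6, borrowing by resident firms from foreign banks 1026.5, sale of domestic government bonds to non-residents 962.9; capital account: capital transfers received from emigrants 65.6.)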